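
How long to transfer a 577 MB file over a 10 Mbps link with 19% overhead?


Effective throughput = 10 * (1 - 19/100) = 8.1 Mbps
File size in Mb = 577 * 8 = 4616 Mb
Time = 4616 / 8.1
Time = 569.8765 seconds


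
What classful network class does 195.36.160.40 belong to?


First octet: 195
Binary: 11000011
110xxxxx -> Class C (192-223)
Class C, default mask 255.255.255.0 (/24)


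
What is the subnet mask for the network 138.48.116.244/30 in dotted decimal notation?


/30 means 30 network bits, 2 host bits
Binary: 11111111111111111111111111111100
Mask: 255.255.255.252


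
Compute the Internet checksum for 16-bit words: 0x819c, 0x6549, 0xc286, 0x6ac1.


Sum all words (with carry folding):
+ 0x819c = 0x819c
+ 0x6549 = 0xe6e5
+ 0xc286 = 0xa96c
+ 0x6ac1 = 0x142e
One's complement: ~0x142e
Checksum = 0xebd1


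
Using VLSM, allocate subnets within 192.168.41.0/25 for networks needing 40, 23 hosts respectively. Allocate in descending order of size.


40 hosts -> /26 (62 usable): 192.168.41.0/26
23 hosts -> /27 (30 usable): 192.168.41.64/27
Allocation: 192.168.41.0/26 (40 hosts, 62 usable); 192.168.41.64/27 (23 hosts, 30 usable)


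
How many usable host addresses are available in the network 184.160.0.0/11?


Host bits = 32 - 11 = 21
Total addresses = 2^21 = 2097152
Usable = total - 2 (network and broadcast)
Usable hosts: 2097150


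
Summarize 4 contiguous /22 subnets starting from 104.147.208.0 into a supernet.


Original prefix: /22
Number of subnets: 4 = 2^2
New prefix = 22 - 2 = 20
Supernet: 104.147.208.0/20


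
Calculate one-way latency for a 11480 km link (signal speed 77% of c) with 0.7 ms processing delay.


Speed = 0.77 * 3e5 km/s = 231000 km/s
Propagation delay = 11480 / 231000 = 0.0497 s = 49.697 ms
Processing delay = 0.7 ms
Total one-way latency = 50.397 ms


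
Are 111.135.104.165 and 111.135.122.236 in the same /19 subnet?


Mask: 255.255.224.0
111.135.104.165 AND mask = 111.135.96.0
111.135.122.236 AND mask = 111.135.96.0
Yes, same subnet (111.135.96.0)


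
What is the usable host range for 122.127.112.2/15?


Network: 122.126.0.0
Broadcast: 122.127.255.255
First usable = network + 1
Last usable = broadcast - 1
Range: 122.126.0.1 to 122.127.255.254


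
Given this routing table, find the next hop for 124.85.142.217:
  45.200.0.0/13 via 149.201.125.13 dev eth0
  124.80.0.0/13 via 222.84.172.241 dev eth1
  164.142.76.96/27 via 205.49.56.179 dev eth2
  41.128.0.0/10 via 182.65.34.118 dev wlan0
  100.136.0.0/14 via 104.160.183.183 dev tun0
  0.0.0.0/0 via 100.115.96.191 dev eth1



Longest prefix match for 124.85.142.217:
  /13 45.200.0.0: no
  /13 124.80.0.0: MATCH
  /27 164.142.76.96: no
  /10 41.128.0.0: no
  /14 100.136.0.0: no
  /0 0.0.0.0: MATCH
Selected: next-hop 222.84.172.241 via eth1 (matched /13)


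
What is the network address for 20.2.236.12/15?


IP:   00010100.00000010.11101100.00001100
Mask: 11111111.11111110.00000000.00000000
AND operation:
Net:  00010100.00000010.00000000.00000000
Network: 20.2.0.0/15


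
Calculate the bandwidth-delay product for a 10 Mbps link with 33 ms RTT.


BDP = bandwidth * RTT
= 10 Mbps * 33 ms
= 10 * 1e6 * 33 / 1000 bits
= 330000 bits
= 41250 bytes
= 40.2832 KB
BDP = 330000 bits (41250 bytes)


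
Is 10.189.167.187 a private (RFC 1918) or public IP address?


RFC 1918 private ranges:
  10.0.0.0/8 (10.0.0.0 - 10.255.255.255)
  172.16.0.0/12 (172.16.0.0 - 172.31.255.255)
  192.168.0.0/16 (192.168.0.0 - 192.168.255.255)
Private (in 10.0.0.0/8)


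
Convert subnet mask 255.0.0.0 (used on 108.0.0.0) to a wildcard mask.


Subnet mask: 255.0.0.0
Wildcard = 255.255.255.255 - subnet mask
255 - 255 = 0
255 - 0 = 255
255 - 0 = 255
255 - 0 = 255
Wildcard: 0.255.255.255


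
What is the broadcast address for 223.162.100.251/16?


Network: 223.162.0.0/16
Host bits = 16
Set all host bits to 1:
Broadcast: 223.162.255.255


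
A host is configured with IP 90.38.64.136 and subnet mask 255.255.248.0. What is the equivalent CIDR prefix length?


Binary: 11111111.11111111.11111000.00000000
Count leading 1s
Prefix: /21


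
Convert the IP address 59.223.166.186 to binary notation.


59 = 00111011
223 = 11011111
166 = 10100110
186 = 10111010
Binary: 00111011.11011111.10100110.10111010


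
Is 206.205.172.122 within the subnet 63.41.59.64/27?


Subnet network: 63.41.59.64
Test IP AND mask: 206.205.172.96
No, 206.205.172.122 is not in 63.41.59.64/27


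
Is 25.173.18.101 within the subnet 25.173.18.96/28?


Subnet network: 25.173.18.96
Test IP AND mask: 25.173.18.96
Yes, 25.173.18.101 is in 25.173.18.96/28


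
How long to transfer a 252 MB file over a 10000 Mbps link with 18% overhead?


Effective throughput = 10000 * (1 - 18/100) = 8200 Mbps
File size in Mb = 252 * 8 = 2016 Mb
Time = 2016 / 8200
Time = 0.2459 seconds


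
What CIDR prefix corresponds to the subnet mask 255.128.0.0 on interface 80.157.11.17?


Binary: 11111111.10000000.00000000.00000000
Count leading 1s
Prefix: /9


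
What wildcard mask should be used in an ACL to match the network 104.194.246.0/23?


Subnet mask: 255.255.254.0
Wildcard = 255.255.255.255 - subnet mask
255 - 255 = 0
255 - 255 = 0
255 - 254 = 1
255 - 0 = 255
Wildcard: 0.0.1.255


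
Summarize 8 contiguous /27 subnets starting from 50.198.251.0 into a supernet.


Original prefix: /27
Number of subnets: 8 = 2^3
New prefix = 27 - 3 = 24
Supernet: 50.198.251.0/24


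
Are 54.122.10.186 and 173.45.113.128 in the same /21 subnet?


Mask: 255.255.248.0
54.122.10.186 AND mask = 54.122.8.0
173.45.113.128 AND mask = 173.45.112.0
No, different subnets (54.122.8.0 vs 173.45.112.0)


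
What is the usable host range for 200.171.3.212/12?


Network: 200.160.0.0
Broadcast: 200.175.255.255
First usable = network + 1
Last usable = broadcast - 1
Range: 200.160.0.1 to 200.175.255.254


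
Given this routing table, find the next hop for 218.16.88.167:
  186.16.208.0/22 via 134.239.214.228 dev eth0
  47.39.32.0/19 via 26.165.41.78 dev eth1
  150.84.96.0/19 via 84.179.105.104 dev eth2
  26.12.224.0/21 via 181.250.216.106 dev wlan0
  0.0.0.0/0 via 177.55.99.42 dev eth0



Longest prefix match for 218.16.88.167:
  /22 186.16.208.0: no
  /19 47.39.32.0: no
  /19 150.84.96.0: no
  /21 26.12.224.0: no
  /0 0.0.0.0: MATCH
Selected: next-hop 177.55.99.42 via eth0 (matched /0)


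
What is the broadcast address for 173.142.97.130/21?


Network: 173.142.96.0/21
Host bits = 11
Set all host bits to 1:
Broadcast: 173.142.103.255


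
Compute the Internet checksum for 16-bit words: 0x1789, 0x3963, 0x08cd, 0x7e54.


Sum all words (with carry folding):
+ 0x1789 = 0x1789
+ 0x3963 = 0x50ec
+ 0x08cd = 0x59b9
+ 0x7e54 = 0xd80d
One's complement: ~0xd80d
Checksum = 0x27f2


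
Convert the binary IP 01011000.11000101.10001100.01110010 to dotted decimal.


01011000 = 88
11000101 = 197
10001100 = 140
01110010 = 114
IP: 88.197.140.114


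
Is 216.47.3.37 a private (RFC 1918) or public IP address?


RFC 1918 private ranges:
  10.0.0.0/8 (10.0.0.0 - 10.255.255.255)
  172.16.0.0/12 (172.16.0.0 - 172.31.255.255)
  192.168.0.0/16 (192.168.0.0 - 192.168.255.255)
Public (not in any RFC 1918 range)


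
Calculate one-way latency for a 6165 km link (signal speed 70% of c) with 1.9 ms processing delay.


Speed = 0.7 * 3e5 km/s = 210000 km/s
Propagation delay = 6165 / 210000 = 0.0294 s = 29.3571 ms
Processing delay = 1.9 ms
Total one-way latency = 31.2571 ms


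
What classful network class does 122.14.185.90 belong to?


First octet: 122
Binary: 01111010
0xxxxxxx -> Class A (1-126)
Class A, default mask 255.0.0.0 (/8)


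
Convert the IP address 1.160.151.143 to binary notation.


1 = 00000001
160 = 10100000
151 = 10010111
143 = 10001111
Binary: 00000001.10100000.10010111.10001111


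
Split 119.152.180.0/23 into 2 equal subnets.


New prefix = 23 + 1 = 24
Each subnet has 256 addresses
  119.152.180.0/24
  119.152.181.0/24
Subnets: 119.152.180.0/24, 119.152.181.0/24


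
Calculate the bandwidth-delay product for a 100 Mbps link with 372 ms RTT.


BDP = bandwidth * RTT
= 100 Mbps * 372 ms
= 100 * 1e6 * 372 / 1000 bits
= 37200000 bits
= 4650000 bytes
= 4541.0156 KB
BDP = 37200000 bits (4650000 bytes)


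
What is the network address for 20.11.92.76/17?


IP:   00010100.00001011.01011100.01001100
Mask: 11111111.11111111.10000000.00000000
AND operation:
Net:  00010100.00001011.00000000.00000000
Network: 20.11.0.0/17


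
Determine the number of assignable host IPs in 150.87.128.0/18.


Host bits = 32 - 18 = 14
Total addresses = 2^14 = 16384
Usable = total - 2 (network and broadcast)
Usable hosts: 16382


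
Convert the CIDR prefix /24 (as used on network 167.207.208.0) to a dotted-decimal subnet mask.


/24 means 24 network bits, 8 host bits
Binary: 11111111111111111111111100000000
Mask: 255.255.255.0


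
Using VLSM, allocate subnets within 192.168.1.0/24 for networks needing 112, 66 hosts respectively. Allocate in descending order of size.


112 hosts -> /25 (126 usable): 192.168.1.0/25
66 hosts -> /25 (126 usable): 192.168.1.128/25
Allocation: 192.168.1.0/25 (112 hosts, 126 usable); 192.168.1.128/25 (66 hosts, 126 usable)


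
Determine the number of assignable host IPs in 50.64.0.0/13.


Host bits = 32 - 13 = 19
Total addresses = 2^19 = 524288
Usable = total - 2 (network and broadcast)
Usable hosts: 524286


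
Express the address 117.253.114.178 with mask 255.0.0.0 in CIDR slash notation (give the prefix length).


Binary: 11111111.00000000.00000000.00000000
Count leading 1s
Prefix: /8


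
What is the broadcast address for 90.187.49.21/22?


Network: 90.187.48.0/22
Host bits = 10
Set all host bits to 1:
Broadcast: 90.187.51.255


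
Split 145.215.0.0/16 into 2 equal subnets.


New prefix = 16 + 1 = 17
Each subnet has 32768 addresses
  145.215.0.0/17
  145.215.128.0/17
Subnets: 145.215.0.0/17, 145.215.128.0/17


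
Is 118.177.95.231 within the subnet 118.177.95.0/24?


Subnet network: 118.177.95.0
Test IP AND mask: 118.177.95.0
Yes, 118.177.95.231 is in 118.177.95.0/24


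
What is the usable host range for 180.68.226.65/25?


Network: 180.68.226.0
Broadcast: 180.68.226.127
First usable = network + 1
Last usable = broadcast - 1
Range: 180.68.226.1 to 180.68.226.126


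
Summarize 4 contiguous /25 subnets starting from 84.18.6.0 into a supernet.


Original prefix: /25
Number of subnets: 4 = 2^2
New prefix = 25 - 2 = 23
Supernet: 84.18.6.0/23


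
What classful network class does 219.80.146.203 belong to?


First octet: 219
Binary: 11011011
110xxxxx -> Class C (192-223)
Class C, default mask 255.255.255.0 (/24)


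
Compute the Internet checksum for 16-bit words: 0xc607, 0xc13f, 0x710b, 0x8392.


Sum all words (with carry folding):
+ 0xc607 = 0xc607
+ 0xc13f = 0x8747
+ 0x710b = 0xf852
+ 0x8392 = 0x7be5
One's complement: ~0x7be5
Checksum = 0x841a


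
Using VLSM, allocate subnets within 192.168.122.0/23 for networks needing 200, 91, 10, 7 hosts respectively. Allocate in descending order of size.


200 hosts -> /24 (254 usable): 192.168.122.0/24
91 hosts -> /25 (126 usable): 192.168.123.0/25
10 hosts -> /28 (14 usable): 192.168.123.128/28
7 hosts -> /28 (14 usable): 192.168.123.144/28
Allocation: 192.168.122.0/24 (200 hosts, 254 usable); 192.168.123.0/25 (91 hosts, 126 usable); 192.168.123.128/28 (10 hosts, 14 usable); 192.168.123.144/28 (7 hosts, 14 usable)


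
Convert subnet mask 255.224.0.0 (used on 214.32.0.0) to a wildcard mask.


Subnet mask: 255.224.0.0
Wildcard = 255.255.255.255 - subnet mask
255 - 255 = 0
255 - 224 = 31
255 - 0 = 255
255 - 0 = 255
Wildcard: 0.31.255.255


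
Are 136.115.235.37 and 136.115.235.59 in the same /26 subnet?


Mask: 255.255.255.192
136.115.235.37 AND mask = 136.115.235.0
136.115.235.59 AND mask = 136.115.235.0
Yes, same subnet (136.115.235.0)


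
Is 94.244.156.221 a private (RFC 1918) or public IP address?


RFC 1918 private ranges:
  10.0.0.0/8 (10.0.0.0 - 10.255.255.255)
  172.16.0.0/12 (172.16.0.0 - 172.31.255.255)
  192.168.0.0/16 (192.168.0.0 - 192.168.255.255)
Public (not in any RFC 1918 range)


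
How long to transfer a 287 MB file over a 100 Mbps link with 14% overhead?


Effective throughput = 100 * (1 - 14/100) = 86 Mbps
File size in Mb = 287 * 8 = 2296 Mb
Time = 2296 / 86
Time = 26.6977 seconds


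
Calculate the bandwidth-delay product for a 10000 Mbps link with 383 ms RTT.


BDP = bandwidth * RTT
= 10000 Mbps * 383 ms
= 10000 * 1e6 * 383 / 1000 bits
= 3830000000 bits
= 478750000 bytes
= 467529.2969 KB
BDP = 3830000000 bits (478750000 bytes)


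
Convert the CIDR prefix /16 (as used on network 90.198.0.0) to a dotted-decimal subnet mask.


/16 means 16 network bits, 16 host bits
Binary: 11111111111111110000000000000000
Mask: 255.255.0.0


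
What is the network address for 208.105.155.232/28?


IP:   11010000.01101001.10011011.11101000
Mask: 11111111.11111111.11111111.11110000
AND operation:
Net:  11010000.01101001.10011011.11100000
Network: 208.105.155.224/28


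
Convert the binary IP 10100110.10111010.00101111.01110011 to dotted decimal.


10100110 = 166
10111010 = 186
00101111 = 47
01110011 = 115
IP: 166.186.47.115


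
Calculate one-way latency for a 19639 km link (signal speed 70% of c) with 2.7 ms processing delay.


Speed = 0.7 * 3e5 km/s = 210000 km/s
Propagation delay = 19639 / 210000 = 0.0935 s = 93.519 ms
Processing delay = 2.7 ms
Total one-way latency = 96.219 ms


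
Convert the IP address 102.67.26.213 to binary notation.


102 = 01100110
67 = 01000011
26 = 00011010
213 = 11010101
Binary: 01100110.01000011.00011010.11010101


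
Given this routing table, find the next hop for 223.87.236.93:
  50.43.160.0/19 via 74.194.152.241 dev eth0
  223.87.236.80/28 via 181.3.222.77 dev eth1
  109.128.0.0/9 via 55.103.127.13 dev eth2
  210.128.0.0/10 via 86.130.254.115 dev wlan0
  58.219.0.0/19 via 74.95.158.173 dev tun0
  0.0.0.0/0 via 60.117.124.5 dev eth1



Longest prefix match for 223.87.236.93:
  /19 50.43.160.0: no
  /28 223.87.236.80: MATCH
  /9 109.128.0.0: no
  /10 210.128.0.0: no
  /19 58.219.0.0: no
  /0 0.0.0.0: MATCH
Selected: next-hop 181.3.222.77 via eth1 (matched /28)


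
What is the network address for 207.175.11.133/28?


IP:   11001111.10101111.00001011.10000101
Mask: 11111111.11111111.11111111.11110000
AND operation:
Net:  11001111.10101111.00001011.10000000
Network: 207.175.11.128/28


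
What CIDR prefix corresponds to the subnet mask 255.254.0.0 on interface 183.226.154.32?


Binary: 11111111.11111110.00000000.00000000
Count leading 1s
Prefix: /15


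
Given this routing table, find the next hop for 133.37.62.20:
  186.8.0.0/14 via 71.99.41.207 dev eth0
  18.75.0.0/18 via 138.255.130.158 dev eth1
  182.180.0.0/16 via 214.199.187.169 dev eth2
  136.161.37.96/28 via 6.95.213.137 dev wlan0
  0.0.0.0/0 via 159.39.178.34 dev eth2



Longest prefix match for 133.37.62.20:
  /14 186.8.0.0: no
  /18 18.75.0.0: no
  /16 182.180.0.0: no
  /28 136.161.37.96: no
  /0 0.0.0.0: MATCH
Selected: next-hop 159.39.178.34 via eth2 (matched /0)


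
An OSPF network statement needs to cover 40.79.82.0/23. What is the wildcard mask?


Subnet mask: 255.255.254.0
Wildcard = 255.255.255.255 - subnet mask
255 - 255 = 0
255 - 255 = 0
255 - 254 = 1
255 - 0 = 255
Wildcard: 0.0.1.255


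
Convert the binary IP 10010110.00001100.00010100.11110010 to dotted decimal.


10010110 = 150
00001100 = 12
00010100 = 20
11110010 = 242
IP: 150.12.20.242


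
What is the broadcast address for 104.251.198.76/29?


Network: 104.251.198.72/29
Host bits = 3
Set all host bits to 1:
Broadcast: 104.251.198.79


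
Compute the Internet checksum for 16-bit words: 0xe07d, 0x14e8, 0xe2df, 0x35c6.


Sum all words (with carry folding):
+ 0xe07d = 0xe07d
+ 0x14e8 = 0xf565
+ 0xe2df = 0xd845
+ 0x35c6 = 0x0e0c
One's complement: ~0x0e0c
Checksum = 0xf1f3


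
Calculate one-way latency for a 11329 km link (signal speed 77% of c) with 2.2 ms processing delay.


Speed = 0.77 * 3e5 km/s = 231000 km/s
Propagation delay = 11329 / 231000 = 0.049 s = 49.0433 ms
Processing delay = 2.2 ms
Total one-way latency = 51.2433 ms


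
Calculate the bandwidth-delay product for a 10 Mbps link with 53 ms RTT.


BDP = bandwidth * RTT
= 10 Mbps * 53 ms
= 10 * 1e6 * 53 / 1000 bits
= 530000 bits
= 66250 bytes
= 64.6973 KB
BDP = 530000 bits (66250 bytes)


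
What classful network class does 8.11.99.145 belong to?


First octet: 8
Binary: 00001000
0xxxxxxx -> Class A (1-126)
Class A, default mask 255.0.0.0 (/8)


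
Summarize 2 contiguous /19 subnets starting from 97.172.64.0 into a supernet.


Original prefix: /19
Number of subnets: 2 = 2^1
New prefix = 19 - 1 = 18
Supernet: 97.172.64.0/18


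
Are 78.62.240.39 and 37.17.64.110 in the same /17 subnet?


Mask: 255.255.128.0
78.62.240.39 AND mask = 78.62.128.0
37.17.64.110 AND mask = 37.17.0.0
No, different subnets (78.62.128.0 vs 37.17.0.0)


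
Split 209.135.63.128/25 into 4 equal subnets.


New prefix = 25 + 2 = 27
Each subnet has 32 addresses
  209.135.63.128/27
  209.135.63.160/27
  209.135.63.192/27
  209.135.63.224/27
Subnets: 209.135.63.128/27, 209.135.63.160/27, 209.135.63.192/27, 209.135.63.224/27


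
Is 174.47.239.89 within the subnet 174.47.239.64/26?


Subnet network: 174.47.239.64
Test IP AND mask: 174.47.239.64
Yes, 174.47.239.89 is in 174.47.239.64/26


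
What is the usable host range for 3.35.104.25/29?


Network: 3.35.104.24
Broadcast: 3.35.104.31
First usable = network + 1
Last usable = broadcast - 1
Range: 3.35.104.25 to 3.35.104.30


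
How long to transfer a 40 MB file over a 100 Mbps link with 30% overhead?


Effective throughput = 100 * (1 - 30/100) = 70 Mbps
File size in Mb = 40 * 8 = 320 Mb
Time = 320 / 70
Time = 4.5714 seconds


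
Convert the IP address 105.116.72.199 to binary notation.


105 = 01101001
116 = 01110100
72 = 01001000
199 = 11000111
Binary: 01101001.01110100.01001000.11000111


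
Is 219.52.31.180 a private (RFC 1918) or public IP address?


RFC 1918 private ranges:
  10.0.0.0/8 (10.0.0.0 - 10.255.255.255)
  172.16.0.0/12 (172.16.0.0 - 172.31.255.255)
  192.168.0.0/16 (192.168.0.0 - 192.168.255.255)
Public (not in any RFC 1918 range)


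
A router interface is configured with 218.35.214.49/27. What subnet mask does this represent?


/27 means 27 network bits, 5 host bits
Binary: 11111111111111111111111111100000
Mask: 255.255.255.224


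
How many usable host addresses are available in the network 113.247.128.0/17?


Host bits = 32 - 17 = 15
Total addresses = 2^15 = 32768
Usable = total - 2 (network and broadcast)
Usable hosts: 32766


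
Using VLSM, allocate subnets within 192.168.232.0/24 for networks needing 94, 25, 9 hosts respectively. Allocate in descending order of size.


94 hosts -> /25 (126 usable): 192.168.232.0/25
25 hosts -> /27 (30 usable): 192.168.232.128/27
9 hosts -> /28 (14 usable): 192.168.232.160/28
Allocation: 192.168.232.0/25 (94 hosts, 126 usable); 192.168.232.128/27 (25 hosts, 30 usable); 192.168.232.160/28 (9 hosts, 14 usable)


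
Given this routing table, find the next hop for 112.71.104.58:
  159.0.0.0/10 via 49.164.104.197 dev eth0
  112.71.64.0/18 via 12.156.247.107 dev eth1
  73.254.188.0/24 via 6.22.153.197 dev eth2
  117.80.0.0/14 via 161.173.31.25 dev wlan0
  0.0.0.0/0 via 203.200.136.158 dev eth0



Longest prefix match for 112.71.104.58:
  /10 159.0.0.0: no
  /18 112.71.64.0: MATCH
  /24 73.254.188.0: no
  /14 117.80.0.0: no
  /0 0.0.0.0: MATCH
Selected: next-hop 12.156.247.107 via eth1 (matched /18)


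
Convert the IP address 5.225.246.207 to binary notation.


5 = 00000101
225 = 11100001
246 = 11110110
207 = 11001111
Binary: 00000101.11100001.11110110.11001111


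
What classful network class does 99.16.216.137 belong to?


First octet: 99
Binary: 01100011
0xxxxxxx -> Class A (1-126)
Class A, default mask 255.0.0.0 (/8)


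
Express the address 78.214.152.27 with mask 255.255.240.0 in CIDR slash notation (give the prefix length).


Binary: 11111111.11111111.11110000.00000000
Count leading 1s
Prefix: /20


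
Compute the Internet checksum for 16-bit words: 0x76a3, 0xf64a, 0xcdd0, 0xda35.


Sum all words (with carry folding):
+ 0x76a3 = 0x76a3
+ 0xf64a = 0x6cee
+ 0xcdd0 = 0x3abf
+ 0xda35 = 0x14f5
One's complement: ~0x14f5
Checksum = 0xeb0a


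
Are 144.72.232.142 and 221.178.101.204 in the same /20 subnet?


Mask: 255.255.240.0
144.72.232.142 AND mask = 144.72.224.0
221.178.101.204 AND mask = 221.178.96.0
No, different subnets (144.72.224.0 vs 221.178.96.0)


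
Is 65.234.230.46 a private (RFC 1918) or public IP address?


RFC 1918 private ranges:
  10.0.0.0/8 (10.0.0.0 - 10.255.255.255)
  172.16.0.0/12 (172.16.0.0 - 172.31.255.255)
  192.168.0.0/16 (192.168.0.0 - 192.168.255.255)
Public (not in any RFC 1918 range)


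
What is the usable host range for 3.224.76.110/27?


Network: 3.224.76.96
Broadcast: 3.224.76.127
First usable = network + 1
Last usable = broadcast - 1
Range: 3.224.76.97 to 3.224.76.126


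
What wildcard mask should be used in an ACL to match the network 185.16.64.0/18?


Subnet mask: 255.255.192.0
Wildcard = 255.255.255.255 - subnet mask
255 - 255 = 0
255 - 255 = 0
255 - 192 = 63
255 - 0 = 255
Wildcard: 0.0.63.255


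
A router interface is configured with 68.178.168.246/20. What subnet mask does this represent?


/20 means 20 network bits, 12 host bits
Binary: 11111111111111111111000000000000
Mask: 255.255.240.0


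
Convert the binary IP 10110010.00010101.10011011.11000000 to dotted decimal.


10110010 = 178
00010101 = 21
10011011 = 155
11000000 = 192
IP: 178.21.155.192


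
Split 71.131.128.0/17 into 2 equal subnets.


New prefix = 17 + 1 = 18
Each subnet has 16384 addresses
  71.131.128.0/18
  71.131.192.0/18
Subnets: 71.131.128.0/18, 71.131.192.0/18


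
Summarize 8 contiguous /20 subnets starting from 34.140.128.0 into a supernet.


Original prefix: /20
Number of subnets: 8 = 2^3
New prefix = 20 - 3 = 17
Supernet: 34.140.128.0/17


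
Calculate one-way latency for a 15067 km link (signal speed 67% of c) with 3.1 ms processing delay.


Speed = 0.67 * 3e5 km/s = 201000 km/s
Propagation delay = 15067 / 201000 = 0.075 s = 74.9602 ms
Processing delay = 3.1 ms
Total one-way latency = 78.0602 ms


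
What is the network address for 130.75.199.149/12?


IP:   10000010.01001011.11000111.10010101
Mask: 11111111.11110000.00000000.00000000
AND operation:
Net:  10000010.01000000.00000000.00000000
Network: 130.64.0.0/12


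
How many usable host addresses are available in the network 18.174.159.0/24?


Host bits = 32 - 24 = 8
Total addresses = 2^8 = 256
Usable = total - 2 (network and broadcast)
Usable hosts: 254


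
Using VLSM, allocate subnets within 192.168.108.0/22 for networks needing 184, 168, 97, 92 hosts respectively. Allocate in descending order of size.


184 hosts -> /24 (254 usable): 192.168.108.0/24
168 hosts -> /24 (254 usable): 192.168.109.0/24
97 hosts -> /25 (126 usable): 192.168.110.0/25
92 hosts -> /25 (126 usable): 192.168.110.128/25
Allocation: 192.168.108.0/24 (184 hosts, 254 usable); 192.168.109.0/24 (168 hosts, 254 usable); 192.168.110.0/25 (97 hosts, 126 usable); 192.168.110.128/25 (92 hosts, 126 usable)


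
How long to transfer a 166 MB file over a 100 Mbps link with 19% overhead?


Effective throughput = 100 * (1 - 19/100) = 81 Mbps
File size in Mb = 166 * 8 = 1328 Mb
Time = 1328 / 81
Time = 16.3951 seconds


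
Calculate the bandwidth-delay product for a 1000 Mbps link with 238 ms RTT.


BDP = bandwidth * RTT
= 1000 Mbps * 238 ms
= 1000 * 1e6 * 238 / 1000 bits
= 238000000 bits
= 29750000 bytes
= 29052.7344 KB
BDP = 238000000 bits (29750000 bytes)


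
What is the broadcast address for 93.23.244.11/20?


Network: 93.23.240.0/20
Host bits = 12
Set all host bits to 1:
Broadcast: 93.23.255.255


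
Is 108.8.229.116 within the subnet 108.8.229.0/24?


Subnet network: 108.8.229.0
Test IP AND mask: 108.8.229.0
Yes, 108.8.229.116 is in 108.8.229.0/24


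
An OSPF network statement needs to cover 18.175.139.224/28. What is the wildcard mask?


Subnet mask: 255.255.255.240
Wildcard = 255.255.255.255 - subnet mask
255 - 255 = 0
255 - 255 = 0
255 - 255 = 0
255 - 240 = 15
Wildcard: 0.0.0.15


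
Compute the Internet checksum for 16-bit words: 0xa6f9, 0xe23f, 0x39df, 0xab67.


Sum all words (with carry folding):
+ 0xa6f9 = 0xa6f9
+ 0xe23f = 0x8939
+ 0x39df = 0xc318
+ 0xab67 = 0x6e80
One's complement: ~0x6e80
Checksum = 0x917f


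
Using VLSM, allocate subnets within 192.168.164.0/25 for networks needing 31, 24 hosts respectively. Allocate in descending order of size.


31 hosts -> /26 (62 usable): 192.168.164.0/26
24 hosts -> /27 (30 usable): 192.168.164.64/27
Allocation: 192.168.164.0/26 (31 hosts, 62 usable); 192.168.164.64/27 (24 hosts, 30 usable)


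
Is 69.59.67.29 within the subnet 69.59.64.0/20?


Subnet network: 69.59.64.0
Test IP AND mask: 69.59.64.0
Yes, 69.59.67.29 is in 69.59.64.0/20


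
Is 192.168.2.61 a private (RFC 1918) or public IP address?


RFC 1918 private ranges:
  10.0.0.0/8 (10.0.0.0 - 10.255.255.255)
  172.16.0.0/12 (172.16.0.0 - 172.31.255.255)
  192.168.0.0/16 (192.168.0.0 - 192.168.255.255)
Private (in 192.168.0.0/16)


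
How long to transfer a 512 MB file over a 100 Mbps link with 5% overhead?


Effective throughput = 100 * (1 - 5/100) = 95 Mbps
File size in Mb = 512 * 8 = 4096 Mb
Time = 4096 / 95
Time = 43.1158 seconds


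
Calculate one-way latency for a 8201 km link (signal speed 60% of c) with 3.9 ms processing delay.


Speed = 0.6 * 3e5 km/s = 180000 km/s
Propagation delay = 8201 / 180000 = 0.0456 s = 45.5611 ms
Processing delay = 3.9 ms
Total one-way latency = 49.4611 ms


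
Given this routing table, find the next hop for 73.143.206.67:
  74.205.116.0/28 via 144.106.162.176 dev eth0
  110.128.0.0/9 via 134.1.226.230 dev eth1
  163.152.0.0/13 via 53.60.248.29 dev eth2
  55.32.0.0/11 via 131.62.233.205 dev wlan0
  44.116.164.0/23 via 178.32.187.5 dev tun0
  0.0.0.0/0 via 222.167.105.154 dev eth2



Longest prefix match for 73.143.206.67:
  /28 74.205.116.0: no
  /9 110.128.0.0: no
  /13 163.152.0.0: no
  /11 55.32.0.0: no
  /23 44.116.164.0: no
  /0 0.0.0.0: MATCH
Selected: next-hop 222.167.105.154 via eth2 (matched /0)


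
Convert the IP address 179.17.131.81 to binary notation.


179 = 10110011
17 = 00010001
131 = 10000011
81 = 01010001
Binary: 10110011.00010001.10000011.01010001


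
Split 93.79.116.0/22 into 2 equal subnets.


New prefix = 22 + 1 = 23
Each subnet has 512 addresses
  93.79.116.0/23
  93.79.118.0/23
Subnets: 93.79.116.0/23, 93.79.118.0/23


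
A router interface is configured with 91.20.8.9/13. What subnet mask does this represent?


/13 means 13 network bits, 19 host bits
Binary: 11111111111110000000000000000000
Mask: 255.248.0.0


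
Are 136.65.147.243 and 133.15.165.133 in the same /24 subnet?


Mask: 255.255.255.0
136.65.147.243 AND mask = 136.65.147.0
133.15.165.133 AND mask = 133.15.165.0
No, different subnets (136.65.147.0 vs 133.15.165.0)


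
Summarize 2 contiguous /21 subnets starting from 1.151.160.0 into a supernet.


Original prefix: /21
Number of subnets: 2 = 2^1
New prefix = 21 - 1 = 20
Supernet: 1.151.160.0/20


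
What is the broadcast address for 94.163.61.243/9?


Network: 94.128.0.0/9
Host bits = 23
Set all host bits to 1:
Broadcast: 94.255.255.255


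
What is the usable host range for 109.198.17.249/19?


Network: 109.198.0.0
Broadcast: 109.198.31.255
First usable = network + 1
Last usable = broadcast - 1
Range: 109.198.0.1 to 109.198.31.254


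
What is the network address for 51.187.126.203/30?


IP:   00110011.10111011.01111110.11001011
Mask: 11111111.11111111.11111111.11111100
AND operation:
Net:  00110011.10111011.01111110.11001000
Network: 51.187.126.200/30


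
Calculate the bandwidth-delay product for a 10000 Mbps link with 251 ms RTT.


BDP = bandwidth * RTT
= 10000 Mbps * 251 ms
= 10000 * 1e6 * 251 / 1000 bits
= 2510000000 bits
= 313750000 bytes
= 306396.4844 KB
BDP = 2510000000 bits (313750000 bytes)


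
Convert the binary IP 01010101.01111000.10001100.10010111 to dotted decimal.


01010101 = 85
01111000 = 120
10001100 = 140
10010111 = 151
IP: 85.120.140.151


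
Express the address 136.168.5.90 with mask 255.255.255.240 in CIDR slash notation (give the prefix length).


Binary: 11111111.11111111.11111111.11110000
Count leading 1s
Prefix: /28


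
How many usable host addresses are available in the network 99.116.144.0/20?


Host bits = 32 - 20 = 12
Total addresses = 2^12 = 4096
Usable = total - 2 (network and broadcast)
Usable hosts: 4094


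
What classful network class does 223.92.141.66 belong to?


First octet: 223
Binary: 11011111
110xxxxx -> Class C (192-223)
Class C, default mask 255.255.255.0 (/24)


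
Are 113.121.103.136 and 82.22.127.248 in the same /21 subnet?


Mask: 255.255.248.0
113.121.103.136 AND mask = 113.121.96.0
82.22.127.248 AND mask = 82.22.120.0
No, different subnets (113.121.96.0 vs 82.22.120.0)


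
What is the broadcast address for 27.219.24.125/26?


Network: 27.219.24.64/26
Host bits = 6
Set all host bits to 1:
Broadcast: 27.219.24.127


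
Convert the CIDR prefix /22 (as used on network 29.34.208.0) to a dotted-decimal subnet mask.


/22 means 22 network bits, 10 host bits
Binary: 11111111111111111111110000000000
Mask: 255.255.252.0


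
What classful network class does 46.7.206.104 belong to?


First octet: 46
Binary: 00101110
0xxxxxxx -> Class A (1-126)
Class A, default mask 255.0.0.0 (/8)


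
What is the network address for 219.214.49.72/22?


IP:   11011011.11010110.00110001.01001000
Mask: 11111111.11111111.11111100.00000000
AND operation:
Net:  11011011.11010110.00110000.00000000
Network: 219.214.48.0/22


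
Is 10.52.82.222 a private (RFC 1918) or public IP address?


RFC 1918 private ranges:
  10.0.0.0/8 (10.0.0.0 - 10.255.255.255)
  172.16.0.0/12 (172.16.0.0 - 172.31.255.255)
  192.168.0.0/16 (192.168.0.0 - 192.168.255.255)
Private (in 10.0.0.0/8)


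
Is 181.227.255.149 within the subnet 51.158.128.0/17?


Subnet network: 51.158.128.0
Test IP AND mask: 181.227.128.0
No, 181.227.255.149 is not in 51.158.128.0/17


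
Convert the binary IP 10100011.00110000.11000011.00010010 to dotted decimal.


10100011 = 163
00110000 = 48
11000011 = 195
00010010 = 18
IP: 163.48.195.18


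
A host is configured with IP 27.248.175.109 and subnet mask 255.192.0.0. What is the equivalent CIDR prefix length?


Binary: 11111111.11000000.00000000.00000000
Count leading 1s
Prefix: /10


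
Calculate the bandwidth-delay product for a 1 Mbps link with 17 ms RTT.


BDP = bandwidth * RTT
= 1 Mbps * 17 ms
= 1 * 1e6 * 17 / 1000 bits
= 17000 bits
= 2125 bytes
= 2.0752 KB
BDP = 17000 bits (2125 bytes)


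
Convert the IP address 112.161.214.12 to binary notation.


112 = 01110000
161 = 10100001
214 = 11010110
12 = 00001100
Binary: 01110000.10100001.11010110.00001100


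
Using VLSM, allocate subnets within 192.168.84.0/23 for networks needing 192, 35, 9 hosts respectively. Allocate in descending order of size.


192 hosts -> /24 (254 usable): 192.168.84.0/24
35 hosts -> /26 (62 usable): 192.168.85.0/26
9 hosts -> /28 (14 usable): 192.168.85.64/28
Allocation: 192.168.84.0/24 (192 hosts, 254 usable); 192.168.85.0/26 (35 hosts, 62 usable); 192.168.85.64/28 (9 hosts, 14 usable)


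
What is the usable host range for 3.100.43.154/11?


Network: 3.96.0.0
Broadcast: 3.127.255.255
First usable = network + 1
Last usable = broadcast - 1
Range: 3.96.0.1 to 3.127.255.254


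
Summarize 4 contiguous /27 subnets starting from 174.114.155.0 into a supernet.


Original prefix: /27
Number of subnets: 4 = 2^2
New prefix = 27 - 2 = 25
Supernet: 174.114.155.0/25


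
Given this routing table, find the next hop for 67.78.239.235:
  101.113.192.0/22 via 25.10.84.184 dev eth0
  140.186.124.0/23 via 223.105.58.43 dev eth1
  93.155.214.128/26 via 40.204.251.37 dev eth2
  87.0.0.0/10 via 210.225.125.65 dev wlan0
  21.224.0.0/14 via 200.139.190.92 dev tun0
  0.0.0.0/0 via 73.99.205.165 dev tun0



Longest prefix match for 67.78.239.235:
  /22 101.113.192.0: no
  /23 140.186.124.0: no
  /26 93.155.214.128: no
  /10 87.0.0.0: no
  /14 21.224.0.0: no
  /0 0.0.0.0: MATCH
Selected: next-hop 73.99.205.165 via tun0 (matched /0)


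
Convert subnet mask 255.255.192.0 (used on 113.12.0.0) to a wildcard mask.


Subnet mask: 255.255.192.0
Wildcard = 255.255.255.255 - subnet mask
255 - 255 = 0
255 - 255 = 0
255 - 192 = 63
255 - 0 = 255
Wildcard: 0.0.63.255


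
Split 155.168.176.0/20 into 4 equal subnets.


New prefix = 20 + 2 = 22
Each subnet has 1024 addresses
  155.168.176.0/22
  155.168.180.0/22
  155.168.184.0/22
  155.168.188.0/22
Subnets: 155.168.176.0/22, 155.168.180.0/22, 155.168.184.0/22, 155.168.188.0/22


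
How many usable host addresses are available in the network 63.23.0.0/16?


Host bits = 32 - 16 = 16
Total addresses = 2^16 = 65536
Usable = total - 2 (network and broadcast)
Usable hosts: 65534


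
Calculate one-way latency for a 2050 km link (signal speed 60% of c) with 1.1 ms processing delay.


Speed = 0.6 * 3e5 km/s = 180000 km/s
Propagation delay = 2050 / 180000 = 0.0114 s = 11.3889 ms
Processing delay = 1.1 ms
Total one-way latency = 12.4889 ms


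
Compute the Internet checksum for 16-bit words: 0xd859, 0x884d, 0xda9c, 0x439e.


Sum all words (with carry folding):
+ 0xd859 = 0xd859
+ 0x884d = 0x60a7
+ 0xda9c = 0x3b44
+ 0x439e = 0x7ee2
One's complement: ~0x7ee2
Checksum = 0x811d


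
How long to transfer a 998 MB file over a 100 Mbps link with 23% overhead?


Effective throughput = 100 * (1 - 23/100) = 77 Mbps
File size in Mb = 998 * 8 = 7984 Mb
Time = 7984 / 77
Time = 103.6883 seconds


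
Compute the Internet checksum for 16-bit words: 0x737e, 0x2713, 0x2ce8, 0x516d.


Sum all words (with carry folding):
+ 0x737e = 0x737e
+ 0x2713 = 0x9a91
+ 0x2ce8 = 0xc779
+ 0x516d = 0x18e7
One's complement: ~0x18e7
Checksum = 0xe718


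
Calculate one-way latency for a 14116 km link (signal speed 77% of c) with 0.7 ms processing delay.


Speed = 0.77 * 3e5 km/s = 231000 km/s
Propagation delay = 14116 / 231000 = 0.0611 s = 61.1082 ms
Processing delay = 0.7 ms
Total one-way latency = 61.8082 ms


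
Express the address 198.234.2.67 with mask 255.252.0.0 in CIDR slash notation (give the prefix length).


Binary: 11111111.11111100.00000000.00000000
Count leading 1s
Prefix: /14


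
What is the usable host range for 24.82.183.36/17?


Network: 24.82.128.0
Broadcast: 24.82.255.255
First usable = network + 1
Last usable = broadcast - 1
Range: 24.82.128.1 to 24.82.255.254


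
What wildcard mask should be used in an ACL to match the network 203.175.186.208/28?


Subnet mask: 255.255.255.240
Wildcard = 255.255.255.255 - subnet mask
255 - 255 = 0
255 - 255 = 0
255 - 255 = 0
255 - 240 = 15
Wildcard: 0.0.0.15


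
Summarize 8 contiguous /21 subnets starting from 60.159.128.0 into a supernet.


Original prefix: /21
Number of subnets: 8 = 2^3
New prefix = 21 - 3 = 18
Supernet: 60.159.128.0/18


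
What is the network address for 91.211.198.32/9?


IP:   01011011.11010011.11000110.00100000
Mask: 11111111.10000000.00000000.00000000
AND operation:
Net:  01011011.10000000.00000000.00000000
Network: 91.128.0.0/9


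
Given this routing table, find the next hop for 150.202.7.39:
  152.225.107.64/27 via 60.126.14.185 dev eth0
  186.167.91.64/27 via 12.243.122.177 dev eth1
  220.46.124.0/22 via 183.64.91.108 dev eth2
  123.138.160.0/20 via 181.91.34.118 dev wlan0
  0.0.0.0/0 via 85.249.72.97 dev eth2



Longest prefix match for 150.202.7.39:
  /27 152.225.107.64: no
  /27 186.167.91.64: no
  /22 220.46.124.0: no
  /20 123.138.160.0: no
  /0 0.0.0.0: MATCH
Selected: next-hop 85.249.72.97 via eth2 (matched /0)


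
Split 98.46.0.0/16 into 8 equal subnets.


New prefix = 16 + 3 = 19
Each subnet has 8192 addresses
  98.46.0.0/19
  98.46.32.0/19
  98.46.64.0/19
  98.46.96.0/19
  98.46.128.0/19
  98.46.160.0/19
  98.46.192.0/19
  98.46.224.0/19
Subnets: 98.46.0.0/19, 98.46.32.0/19, 98.46.64.0/19, 98.46.96.0/19, 98.46.128.0/19, 98.46.160.0/19, 98.46.192.0/19, 98.46.224.0/19


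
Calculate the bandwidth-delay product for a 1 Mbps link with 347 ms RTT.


BDP = bandwidth * RTT
= 1 Mbps * 347 ms
= 1 * 1e6 * 347 / 1000 bits
= 347000 bits
= 43375 bytes
= 42.3584 KB
BDP = 347000 bits (43375 bytes)


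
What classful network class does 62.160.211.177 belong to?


First octet: 62
Binary: 00111110
0xxxxxxx -> Class A (1-126)
Class A, default mask 255.0.0.0 (/8)


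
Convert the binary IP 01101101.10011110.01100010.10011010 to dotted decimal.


01101101 = 109
10011110 = 158
01100010 = 98
10011010 = 154
IP: 109.158.98.154


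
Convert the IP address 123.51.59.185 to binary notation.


123 = 01111011
51 = 00110011
59 = 00111011
185 = 10111001
Binary: 01111011.00110011.00111011.10111001


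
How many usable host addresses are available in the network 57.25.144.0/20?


Host bits = 32 - 20 = 12
Total addresses = 2^12 = 4096
Usable = total - 2 (network and broadcast)
Usable hosts: 4094


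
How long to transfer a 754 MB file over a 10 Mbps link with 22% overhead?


Effective throughput = 10 * (1 - 22/100) = 7.8 Mbps
File size in Mb = 754 * 8 = 6032 Mb
Time = 6032 / 7.8
Time = 773.3333 seconds


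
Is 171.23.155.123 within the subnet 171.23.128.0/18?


Subnet network: 171.23.128.0
Test IP AND mask: 171.23.128.0
Yes, 171.23.155.123 is in 171.23.128.0/18


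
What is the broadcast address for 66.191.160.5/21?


Network: 66.191.160.0/21
Host bits = 11
Set all host bits to 1:
Broadcast: 66.191.167.255


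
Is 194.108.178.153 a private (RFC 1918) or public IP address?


RFC 1918 private ranges:
  10.0.0.0/8 (10.0.0.0 - 10.255.255.255)
  172.16.0.0/12 (172.16.0.0 - 172.31.255.255)
  192.168.0.0/16 (192.168.0.0 - 192.168.255.255)
Public (not in any RFC 1918 range)


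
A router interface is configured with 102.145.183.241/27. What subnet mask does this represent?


/27 means 27 network bits, 5 host bits
Binary: 11111111111111111111111111100000
Mask: 255.255.255.224


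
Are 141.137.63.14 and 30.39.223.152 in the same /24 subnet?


Mask: 255.255.255.0
141.137.63.14 AND mask = 141.137.63.0
30.39.223.152 AND mask = 30.39.223.0
No, different subnets (141.137.63.0 vs 30.39.223.0)


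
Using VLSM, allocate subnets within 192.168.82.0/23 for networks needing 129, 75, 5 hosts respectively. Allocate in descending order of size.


129 hosts -> /24 (254 usable): 192.168.82.0/24
75 hosts -> /25 (126 usable): 192.168.83.0/25
5 hosts -> /29 (6 usable): 192.168.83.128/29
Allocation: 192.168.82.0/24 (129 hosts, 254 usable); 192.168.83.0/25 (75 hosts, 126 usable); 192.168.83.128/29 (5 hosts, 6 usable)


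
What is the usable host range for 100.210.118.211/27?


Network: 100.210.118.192
Broadcast: 100.210.118.223
First usable = network + 1
Last usable = broadcast - 1
Range: 100.210.118.193 to 100.210.118.222


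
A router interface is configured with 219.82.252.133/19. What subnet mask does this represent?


/19 means 19 network bits, 13 host bits
Binary: 11111111111111111110000000000000
Mask: 255.255.224.0


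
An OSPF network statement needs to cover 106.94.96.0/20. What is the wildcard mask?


Subnet mask: 255.255.240.0
Wildcard = 255.255.255.255 - subnet mask
255 - 255 = 0
255 - 255 = 0
255 - 240 = 15
255 - 0 = 255
Wildcard: 0.0.15.255


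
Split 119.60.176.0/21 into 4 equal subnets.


New prefix = 21 + 2 = 23
Each subnet has 512 addresses
  119.60.176.0/23
  119.60.178.0/23
  119.60.180.0/23
  119.60.182.0/23
Subnets: 119.60.176.0/23, 119.60.178.0/23, 119.60.180.0/23, 119.60.182.0/23
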